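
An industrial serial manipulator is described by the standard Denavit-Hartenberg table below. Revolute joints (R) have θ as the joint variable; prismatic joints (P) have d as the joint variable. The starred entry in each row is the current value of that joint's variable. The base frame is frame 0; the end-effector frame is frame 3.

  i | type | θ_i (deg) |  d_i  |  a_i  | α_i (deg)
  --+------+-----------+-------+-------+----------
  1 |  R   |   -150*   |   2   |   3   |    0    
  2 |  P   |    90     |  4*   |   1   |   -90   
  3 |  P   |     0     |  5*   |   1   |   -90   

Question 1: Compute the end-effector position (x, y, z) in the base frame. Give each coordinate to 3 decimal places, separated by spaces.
after link 1: o_1 = (-2.5981, -1.5000, 2.0000)
after link 2: o_2 = (-2.0981, -2.3660, 6.0000)
after link 3: o_3 = (2.7321, -0.7321, 6.0000)

2.732 -0.732 6.000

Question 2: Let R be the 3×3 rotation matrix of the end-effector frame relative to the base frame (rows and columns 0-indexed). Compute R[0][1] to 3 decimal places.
End-effector y-axis (col 1 of R) = (-0.8660,-0.5000,-0.0000)
R[0][1] = -0.8660

-0.866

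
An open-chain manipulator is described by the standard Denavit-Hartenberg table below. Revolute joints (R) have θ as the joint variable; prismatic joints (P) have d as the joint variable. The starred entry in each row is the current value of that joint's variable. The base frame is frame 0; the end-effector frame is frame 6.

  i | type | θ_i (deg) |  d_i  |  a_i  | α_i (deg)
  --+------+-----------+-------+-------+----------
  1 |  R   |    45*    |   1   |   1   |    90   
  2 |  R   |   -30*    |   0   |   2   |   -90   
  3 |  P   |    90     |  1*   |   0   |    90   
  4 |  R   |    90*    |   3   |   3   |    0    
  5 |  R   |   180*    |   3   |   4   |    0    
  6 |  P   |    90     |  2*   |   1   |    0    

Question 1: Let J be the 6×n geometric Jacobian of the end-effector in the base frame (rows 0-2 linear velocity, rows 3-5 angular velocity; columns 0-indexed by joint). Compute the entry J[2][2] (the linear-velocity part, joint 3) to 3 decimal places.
0.866

prismatic axis z_2 = (0.3536,0.3536,0.8660)
J_v[:, 2] = z_2; J_ω[:, 2] = (0,0,0)
entry J[2][2] = 0.8660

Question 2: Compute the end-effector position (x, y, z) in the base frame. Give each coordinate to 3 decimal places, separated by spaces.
6.124 7.538 -4.000

after link 1: o_1 = (0.7071, 0.7071, 1.0000)
after link 2: o_2 = (1.9319, 1.9319, 0.0000)
after link 3: o_3 = (2.2854, 2.2854, 0.8660)
after link 4: o_4 = (5.1832, 5.1832, 1.9641)
after link 5: o_5 = (5.6061, 5.6061, -3.0000)
after link 6: o_6 = (6.1237, 7.5379, -4.0000)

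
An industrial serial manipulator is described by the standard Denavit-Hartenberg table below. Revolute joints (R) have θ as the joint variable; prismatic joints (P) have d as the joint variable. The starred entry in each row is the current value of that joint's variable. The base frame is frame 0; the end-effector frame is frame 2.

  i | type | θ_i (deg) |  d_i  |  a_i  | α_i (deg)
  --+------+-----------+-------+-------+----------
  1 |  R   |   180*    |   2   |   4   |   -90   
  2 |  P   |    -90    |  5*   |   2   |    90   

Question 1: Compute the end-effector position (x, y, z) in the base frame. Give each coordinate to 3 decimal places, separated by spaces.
after link 1: o_1 = (-4.0000, 0.0000, 2.0000)
after link 2: o_2 = (-4.0000, -5.0000, 4.0000)

-4.000 -5.000 4.000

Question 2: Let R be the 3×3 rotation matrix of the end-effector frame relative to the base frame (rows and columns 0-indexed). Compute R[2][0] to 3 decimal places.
1.000

End-effector x-axis (col 0 of R) = (-0.0000,0.0000,1.0000)
R[2][0] = 1.0000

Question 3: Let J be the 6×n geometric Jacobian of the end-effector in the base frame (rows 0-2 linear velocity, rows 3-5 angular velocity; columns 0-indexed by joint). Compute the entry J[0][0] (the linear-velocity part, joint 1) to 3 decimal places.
5.000

axis z_0 = ẑ; lever o_n−o_0 = (-4.0000,-5.0000,4.0000)
cross product → J_v[:, 0] = (5.0000,-4.0000,0.0000)
J_ω[:, 0] = z_0
entry J[0][0] = 5.0000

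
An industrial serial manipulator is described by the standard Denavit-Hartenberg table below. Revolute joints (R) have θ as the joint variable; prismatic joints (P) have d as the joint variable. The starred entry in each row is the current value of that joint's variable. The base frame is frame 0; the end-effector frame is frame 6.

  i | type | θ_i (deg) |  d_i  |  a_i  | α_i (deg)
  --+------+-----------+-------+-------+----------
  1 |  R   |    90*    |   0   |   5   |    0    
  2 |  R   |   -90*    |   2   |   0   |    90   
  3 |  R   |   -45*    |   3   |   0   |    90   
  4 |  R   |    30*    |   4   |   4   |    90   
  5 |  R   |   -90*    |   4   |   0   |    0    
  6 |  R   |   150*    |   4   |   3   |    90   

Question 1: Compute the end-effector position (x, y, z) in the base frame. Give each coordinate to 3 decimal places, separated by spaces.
after link 1: o_1 = (0.0000, 5.0000, 0.0000)
after link 2: o_2 = (0.0000, 5.0000, 2.0000)
after link 3: o_3 = (0.0000, 2.0000, 2.0000)
after link 4: o_4 = (-0.3789, -0.0000, -3.2779)
after link 5: o_5 = (1.0353, 3.4641, -4.6921)
after link 6: o_6 = (1.5309, 6.1782, -8.8620)

1.531 6.178 -8.862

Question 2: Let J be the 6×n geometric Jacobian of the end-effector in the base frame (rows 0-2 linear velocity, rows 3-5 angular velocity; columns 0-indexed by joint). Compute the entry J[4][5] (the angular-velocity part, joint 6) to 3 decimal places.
axis z_5 = (0.3536,0.8660,-0.3536); lever o_n−o_5 = (0.4957,2.7141,-4.1699)
cross product → J_v[:, 5] = (-2.6517,1.2990,0.5303)
J_ω[:, 5] = z_5
entry J[4][5] = 0.8660

0.866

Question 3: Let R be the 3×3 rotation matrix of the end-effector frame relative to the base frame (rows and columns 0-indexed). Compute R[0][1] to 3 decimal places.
End-effector y-axis (col 1 of R) = (0.3536,0.8660,-0.3536)
R[0][1] = 0.3536

0.354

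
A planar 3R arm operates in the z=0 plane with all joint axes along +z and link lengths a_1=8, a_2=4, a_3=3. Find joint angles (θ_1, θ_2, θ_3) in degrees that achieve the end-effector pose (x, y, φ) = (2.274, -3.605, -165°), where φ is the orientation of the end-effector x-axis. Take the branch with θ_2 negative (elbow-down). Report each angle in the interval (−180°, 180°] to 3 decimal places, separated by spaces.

0.001 -134.996 -30.004

wrist centre = target − a_3·(cos φ, sin φ) = (5.1718, -2.8285)
cos θ_2 = (34.7479−8²−4²)/(2·8·4) = -0.7071; θ_2 = -134.9965° (elbow-down)
β = atan2(-2.8285,5.1718) = -28.6751°; ψ = atan2(-2.8286,5.1717) = -28.6757°
θ_1 = β − ψ = 0.0006°
θ_3 = φ − θ_1 − θ_2 = -30.0041° (wrapped to (-180°,180°])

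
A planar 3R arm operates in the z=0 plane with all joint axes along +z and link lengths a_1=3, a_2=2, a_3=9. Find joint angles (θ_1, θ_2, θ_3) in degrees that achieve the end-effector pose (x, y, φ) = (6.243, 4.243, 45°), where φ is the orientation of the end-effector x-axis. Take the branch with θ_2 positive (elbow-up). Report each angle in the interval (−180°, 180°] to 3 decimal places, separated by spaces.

wrist centre = target − a_3·(cos φ, sin φ) = (-0.1210, -2.1210)
cos θ_2 = (4.5131−3²−2²)/(2·3·2) = -0.7072; θ_2 = 135.0109° (elbow-up)
β = atan2(-2.1210,-0.1210) = -93.2641°; ψ = atan2(1.4139,1.5855) = 41.7262°
θ_1 = β − ψ = -134.9903°
θ_3 = φ − θ_1 − θ_2 = 44.9794° (wrapped to (-180°,180°])

-134.990 135.011 44.979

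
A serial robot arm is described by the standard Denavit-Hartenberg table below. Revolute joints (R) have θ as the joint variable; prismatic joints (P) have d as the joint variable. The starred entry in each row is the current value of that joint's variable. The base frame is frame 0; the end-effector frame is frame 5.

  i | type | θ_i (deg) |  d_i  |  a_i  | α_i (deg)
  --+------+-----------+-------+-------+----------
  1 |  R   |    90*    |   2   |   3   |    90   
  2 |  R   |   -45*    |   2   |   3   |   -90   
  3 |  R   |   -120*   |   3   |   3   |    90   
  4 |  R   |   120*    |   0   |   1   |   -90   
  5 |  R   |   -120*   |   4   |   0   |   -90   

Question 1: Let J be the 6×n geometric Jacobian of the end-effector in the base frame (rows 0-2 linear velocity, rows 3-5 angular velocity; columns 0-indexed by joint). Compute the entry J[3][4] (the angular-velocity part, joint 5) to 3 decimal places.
-0.750

axis z_4 = (-0.7500,-0.0474,-0.6597); lever o_n−o_4 = (-3.0000,-0.1895,-2.6390)
cross product → J_v[:, 4] = (-0.0000,0.0000,0.0000)
J_ω[:, 4] = z_4
entry J[3][4] = -0.7500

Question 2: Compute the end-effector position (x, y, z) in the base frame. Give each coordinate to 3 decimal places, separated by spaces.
after link 1: o_1 = (0.0000, 3.0000, 2.0000)
after link 2: o_2 = (2.0000, 5.1213, -0.1213)
after link 3: o_3 = (4.5981, 6.1820, 3.0607)
after link 4: o_4 = (4.1651, 6.9711, 3.4963)
after link 5: o_5 = (1.1651, 6.7817, 0.8573)

1.165 6.782 0.857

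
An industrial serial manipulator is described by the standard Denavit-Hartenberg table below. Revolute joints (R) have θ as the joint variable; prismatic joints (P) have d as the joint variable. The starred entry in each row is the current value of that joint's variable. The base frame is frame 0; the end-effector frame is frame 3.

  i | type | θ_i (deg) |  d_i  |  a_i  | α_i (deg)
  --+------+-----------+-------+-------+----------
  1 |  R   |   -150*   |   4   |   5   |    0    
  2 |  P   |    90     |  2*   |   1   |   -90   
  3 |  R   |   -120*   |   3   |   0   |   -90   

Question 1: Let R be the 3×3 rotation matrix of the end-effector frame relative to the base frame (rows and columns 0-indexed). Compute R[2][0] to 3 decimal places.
End-effector x-axis (col 0 of R) = (-0.2500,0.4330,0.8660)
R[2][0] = 0.8660

0.866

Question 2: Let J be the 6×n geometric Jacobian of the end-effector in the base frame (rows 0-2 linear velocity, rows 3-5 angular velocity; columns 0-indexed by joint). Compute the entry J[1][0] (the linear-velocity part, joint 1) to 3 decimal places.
-1.232

axis z_0 = ẑ; lever o_n−o_0 = (-1.2321,-1.8660,6.0000)
cross product → J_v[:, 0] = (1.8660,-1.2321,0.0000)
J_ω[:, 0] = z_0
entry J[1][0] = -1.2321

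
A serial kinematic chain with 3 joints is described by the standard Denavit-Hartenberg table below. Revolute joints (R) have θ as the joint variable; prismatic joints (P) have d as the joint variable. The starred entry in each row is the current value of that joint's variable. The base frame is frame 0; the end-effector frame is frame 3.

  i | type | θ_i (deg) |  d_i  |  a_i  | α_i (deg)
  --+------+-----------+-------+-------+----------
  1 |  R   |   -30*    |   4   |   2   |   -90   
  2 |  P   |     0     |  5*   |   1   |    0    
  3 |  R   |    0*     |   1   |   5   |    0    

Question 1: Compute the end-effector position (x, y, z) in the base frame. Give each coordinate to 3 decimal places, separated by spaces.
9.928 1.196 4.000

after link 1: o_1 = (1.7321, -1.0000, 4.0000)
after link 2: o_2 = (5.0981, 2.8301, 4.0000)
after link 3: o_3 = (9.9282, 1.1962, 4.0000)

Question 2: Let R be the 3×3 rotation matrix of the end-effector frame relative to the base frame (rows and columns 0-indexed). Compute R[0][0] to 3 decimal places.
0.866

End-effector x-axis (col 0 of R) = (0.8660,-0.5000,0.0000)
R[0][0] = 0.8660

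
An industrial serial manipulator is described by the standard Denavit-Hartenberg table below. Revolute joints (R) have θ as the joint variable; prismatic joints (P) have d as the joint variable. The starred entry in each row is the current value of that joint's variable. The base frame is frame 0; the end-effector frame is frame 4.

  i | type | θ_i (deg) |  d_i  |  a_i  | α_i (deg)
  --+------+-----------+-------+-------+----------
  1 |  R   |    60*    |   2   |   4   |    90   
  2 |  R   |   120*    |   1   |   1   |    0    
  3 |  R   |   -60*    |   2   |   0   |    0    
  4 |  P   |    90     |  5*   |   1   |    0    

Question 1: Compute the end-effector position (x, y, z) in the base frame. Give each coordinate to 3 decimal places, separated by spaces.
after link 1: o_1 = (2.0000, 3.4641, 2.0000)
after link 2: o_2 = (2.6160, 2.5311, 2.8660)
after link 3: o_3 = (4.3481, 1.5311, 2.8660)
after link 4: o_4 = (8.2452, -1.7189, 3.3660)

8.245 -1.719 3.366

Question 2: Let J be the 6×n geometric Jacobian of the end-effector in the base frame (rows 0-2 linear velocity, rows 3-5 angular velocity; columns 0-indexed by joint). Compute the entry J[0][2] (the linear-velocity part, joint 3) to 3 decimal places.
axis z_2 = (0.8660,-0.5000,0.0000); lever o_n−o_2 = (5.6292,-4.2500,0.5000)
cross product → J_v[:, 2] = (-0.2500,-0.4330,-0.8660)
J_ω[:, 2] = z_2
entry J[0][2] = -0.2500

-0.250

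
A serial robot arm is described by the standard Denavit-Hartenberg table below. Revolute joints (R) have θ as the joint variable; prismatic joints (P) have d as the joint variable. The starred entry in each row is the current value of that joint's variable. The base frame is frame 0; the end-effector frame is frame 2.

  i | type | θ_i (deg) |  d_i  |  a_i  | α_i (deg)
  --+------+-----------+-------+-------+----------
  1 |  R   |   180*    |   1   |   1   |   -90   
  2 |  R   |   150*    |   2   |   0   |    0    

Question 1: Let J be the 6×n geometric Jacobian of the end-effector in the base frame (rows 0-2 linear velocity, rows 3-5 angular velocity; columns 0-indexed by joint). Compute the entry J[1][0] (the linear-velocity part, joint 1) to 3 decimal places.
axis z_0 = ẑ; lever o_n−o_0 = (-1.0000,-2.0000,1.0000)
cross product → J_v[:, 0] = (2.0000,-1.0000,0.0000)
J_ω[:, 0] = z_0
entry J[1][0] = -1.0000

-1.000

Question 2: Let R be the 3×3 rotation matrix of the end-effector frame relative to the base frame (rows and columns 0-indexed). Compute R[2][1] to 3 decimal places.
0.866

End-effector y-axis (col 1 of R) = (0.5000,-0.0000,0.8660)
R[2][1] = 0.8660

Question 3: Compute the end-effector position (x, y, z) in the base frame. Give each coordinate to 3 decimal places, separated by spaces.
-1.000 -2.000 1.000

after link 1: o_1 = (-1.0000, 0.0000, 1.0000)
after link 2: o_2 = (-1.0000, -2.0000, 1.0000)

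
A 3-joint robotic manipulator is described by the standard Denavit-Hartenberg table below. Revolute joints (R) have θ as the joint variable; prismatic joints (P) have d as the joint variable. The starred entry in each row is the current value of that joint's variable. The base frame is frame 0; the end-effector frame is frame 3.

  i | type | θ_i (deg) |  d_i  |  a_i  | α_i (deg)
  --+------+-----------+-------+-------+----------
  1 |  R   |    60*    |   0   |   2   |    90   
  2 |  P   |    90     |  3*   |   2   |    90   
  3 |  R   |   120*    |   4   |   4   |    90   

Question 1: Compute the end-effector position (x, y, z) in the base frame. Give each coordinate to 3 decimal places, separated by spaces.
after link 1: o_1 = (1.0000, 1.7321, 0.0000)
after link 2: o_2 = (3.5981, 0.2321, 2.0000)
after link 3: o_3 = (8.5981, 1.9641, 0.0000)

8.598 1.964 0.000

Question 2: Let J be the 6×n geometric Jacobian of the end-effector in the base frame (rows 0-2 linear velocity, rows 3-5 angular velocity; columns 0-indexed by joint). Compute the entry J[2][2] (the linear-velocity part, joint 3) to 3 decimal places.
-3.464

axis z_2 = (0.5000,0.8660,-0.0000); lever o_n−o_2 = (5.0000,1.7321,-2.0000)
cross product → J_v[:, 2] = (-1.7321,1.0000,-3.4641)
J_ω[:, 2] = z_2
entry J[2][2] = -3.4641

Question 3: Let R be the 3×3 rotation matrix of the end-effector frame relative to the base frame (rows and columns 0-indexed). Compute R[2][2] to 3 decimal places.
End-effector z-axis (col 2 of R) = (0.4330,-0.2500,0.8660)
R[2][2] = 0.8660

0.866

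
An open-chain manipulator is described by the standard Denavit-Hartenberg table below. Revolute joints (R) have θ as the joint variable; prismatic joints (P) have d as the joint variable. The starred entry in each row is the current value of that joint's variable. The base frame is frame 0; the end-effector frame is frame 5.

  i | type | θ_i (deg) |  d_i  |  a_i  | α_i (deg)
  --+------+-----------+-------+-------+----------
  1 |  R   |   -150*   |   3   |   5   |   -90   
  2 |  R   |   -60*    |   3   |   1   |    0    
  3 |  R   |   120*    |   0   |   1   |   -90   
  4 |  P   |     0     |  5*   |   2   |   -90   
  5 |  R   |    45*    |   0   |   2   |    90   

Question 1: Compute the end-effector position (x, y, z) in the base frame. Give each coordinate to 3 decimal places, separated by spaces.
-2.485 -4.899 -1.750

after link 1: o_1 = (-4.3301, -2.5000, 3.0000)
after link 2: o_2 = (-3.2631, -5.3481, 3.8660)
after link 3: o_3 = (-3.6962, -5.5981, 3.0000)
after link 4: o_4 = (-0.8122, -3.9330, -1.2321)
after link 5: o_5 = (-2.4852, -4.8989, -1.7497)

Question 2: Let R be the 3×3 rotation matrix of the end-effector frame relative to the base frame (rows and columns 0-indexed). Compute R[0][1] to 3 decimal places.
-0.500

End-effector y-axis (col 1 of R) = (-0.5000,0.8660,-0.0000)
R[0][1] = -0.5000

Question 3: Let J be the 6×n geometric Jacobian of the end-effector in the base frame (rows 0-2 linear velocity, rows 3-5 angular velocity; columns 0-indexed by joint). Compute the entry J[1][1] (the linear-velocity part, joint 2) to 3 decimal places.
axis z_1 = (0.5000,-0.8660,0.0000); lever o_n−o_1 = (1.8449,-2.3989,-4.7497)
cross product → J_v[:, 1] = (4.1134,2.3748,0.3983)
J_ω[:, 1] = z_1
entry J[1][1] = 2.3748

2.375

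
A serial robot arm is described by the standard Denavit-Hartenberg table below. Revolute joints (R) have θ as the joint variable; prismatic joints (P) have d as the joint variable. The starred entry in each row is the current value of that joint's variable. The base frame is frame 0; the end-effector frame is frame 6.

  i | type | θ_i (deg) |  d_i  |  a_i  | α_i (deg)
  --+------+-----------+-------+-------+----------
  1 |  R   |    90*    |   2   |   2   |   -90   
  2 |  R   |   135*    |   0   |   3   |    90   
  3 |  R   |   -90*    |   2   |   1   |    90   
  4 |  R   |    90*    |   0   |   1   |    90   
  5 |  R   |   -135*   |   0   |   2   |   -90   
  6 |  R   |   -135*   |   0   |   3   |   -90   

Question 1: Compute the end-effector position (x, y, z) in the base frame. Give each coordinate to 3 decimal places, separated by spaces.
after link 1: o_1 = (0.0000, 2.0000, 2.0000)
after link 2: o_2 = (-0.0000, -0.1213, -0.1213)
after link 3: o_3 = (1.0000, 1.2929, -1.5355)
after link 4: o_4 = (1.0000, 2.0000, -2.2426)
after link 5: o_5 = (1.0000, 0.0000, -2.2426)
after link 6: o_6 = (3.1213, 2.1213, -2.2426)

3.121 2.121 -2.243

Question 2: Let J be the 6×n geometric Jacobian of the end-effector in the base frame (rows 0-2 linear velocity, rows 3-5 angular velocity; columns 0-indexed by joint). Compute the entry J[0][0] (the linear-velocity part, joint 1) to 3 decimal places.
-2.121

axis z_0 = ẑ; lever o_n−o_0 = (3.1213,2.1213,-2.2426)
cross product → J_v[:, 0] = (-2.1213,3.1213,0.0000)
J_ω[:, 0] = z_0
entry J[0][0] = -2.1213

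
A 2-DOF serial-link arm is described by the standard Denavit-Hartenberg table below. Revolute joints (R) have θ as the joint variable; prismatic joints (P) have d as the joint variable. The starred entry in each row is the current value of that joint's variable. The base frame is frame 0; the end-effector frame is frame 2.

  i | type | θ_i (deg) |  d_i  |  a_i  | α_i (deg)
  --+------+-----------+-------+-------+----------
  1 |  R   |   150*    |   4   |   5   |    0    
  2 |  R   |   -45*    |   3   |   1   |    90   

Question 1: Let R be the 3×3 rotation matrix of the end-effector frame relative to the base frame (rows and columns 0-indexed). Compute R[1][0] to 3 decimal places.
0.966

End-effector x-axis (col 0 of R) = (-0.2588,0.9659,0.0000)
R[1][0] = 0.9659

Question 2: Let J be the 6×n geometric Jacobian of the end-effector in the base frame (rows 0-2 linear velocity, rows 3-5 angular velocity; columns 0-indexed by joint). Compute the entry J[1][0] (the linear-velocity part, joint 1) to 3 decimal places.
-4.589

axis z_0 = ẑ; lever o_n−o_0 = (-4.5889,3.4659,7.0000)
cross product → J_v[:, 0] = (-3.4659,-4.5889,0.0000)
J_ω[:, 0] = z_0
entry J[1][0] = -4.5889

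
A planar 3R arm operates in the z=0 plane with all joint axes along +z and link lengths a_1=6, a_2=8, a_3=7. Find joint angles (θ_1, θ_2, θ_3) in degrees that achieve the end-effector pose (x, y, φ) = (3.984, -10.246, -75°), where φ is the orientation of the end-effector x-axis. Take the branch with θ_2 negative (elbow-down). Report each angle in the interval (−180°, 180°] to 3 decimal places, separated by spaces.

wrist centre = target − a_3·(cos φ, sin φ) = (2.1723, -3.4845)
cos θ_2 = (16.8606−6²−8²)/(2·6·8) = -0.8660; θ_2 = -150.0011° (elbow-down)
β = atan2(-3.4845,2.1723) = -58.0604°; ψ = atan2(-3.9999,-0.9283) = -103.0658°
θ_1 = β − ψ = 45.0054°
θ_3 = φ − θ_1 − θ_2 = 29.9957° (wrapped to (-180°,180°])

45.005 -150.001 29.996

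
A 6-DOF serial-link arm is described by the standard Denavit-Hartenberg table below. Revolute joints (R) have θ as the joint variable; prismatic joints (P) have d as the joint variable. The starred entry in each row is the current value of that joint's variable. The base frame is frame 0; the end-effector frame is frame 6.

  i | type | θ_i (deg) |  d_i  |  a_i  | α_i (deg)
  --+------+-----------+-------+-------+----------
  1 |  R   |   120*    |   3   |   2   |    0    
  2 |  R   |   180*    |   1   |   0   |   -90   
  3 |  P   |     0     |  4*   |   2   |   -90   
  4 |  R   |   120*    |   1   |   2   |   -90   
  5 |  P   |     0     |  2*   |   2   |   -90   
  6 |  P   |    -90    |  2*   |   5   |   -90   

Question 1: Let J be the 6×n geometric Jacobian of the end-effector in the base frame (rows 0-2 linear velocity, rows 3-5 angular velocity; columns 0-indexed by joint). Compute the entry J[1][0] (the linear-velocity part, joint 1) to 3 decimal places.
-0.536

axis z_0 = ẑ; lever o_n−o_0 = (-0.5359,9.0000,5.0000)
cross product → J_v[:, 0] = (-9.0000,-0.5359,0.0000)
J_ω[:, 0] = z_0
entry J[1][0] = -0.5359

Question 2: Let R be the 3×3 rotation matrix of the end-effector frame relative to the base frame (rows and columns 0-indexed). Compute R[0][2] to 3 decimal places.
End-effector z-axis (col 2 of R) = (-1.0000,0.0000,-0.0000)
R[0][2] = -1.0000

-1.000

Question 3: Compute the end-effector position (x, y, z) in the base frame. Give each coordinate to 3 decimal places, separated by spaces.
-0.536 9.000 5.000

after link 1: o_1 = (-1.0000, 1.7321, 3.0000)
after link 2: o_2 = (-1.0000, 1.7321, 4.0000)
after link 3: o_3 = (3.4641, 2.0000, 4.0000)
after link 4: o_4 = (1.4641, 2.0000, 3.0000)
after link 5: o_5 = (-0.5359, 4.0000, 3.0000)
after link 6: o_6 = (-0.5359, 9.0000, 5.0000)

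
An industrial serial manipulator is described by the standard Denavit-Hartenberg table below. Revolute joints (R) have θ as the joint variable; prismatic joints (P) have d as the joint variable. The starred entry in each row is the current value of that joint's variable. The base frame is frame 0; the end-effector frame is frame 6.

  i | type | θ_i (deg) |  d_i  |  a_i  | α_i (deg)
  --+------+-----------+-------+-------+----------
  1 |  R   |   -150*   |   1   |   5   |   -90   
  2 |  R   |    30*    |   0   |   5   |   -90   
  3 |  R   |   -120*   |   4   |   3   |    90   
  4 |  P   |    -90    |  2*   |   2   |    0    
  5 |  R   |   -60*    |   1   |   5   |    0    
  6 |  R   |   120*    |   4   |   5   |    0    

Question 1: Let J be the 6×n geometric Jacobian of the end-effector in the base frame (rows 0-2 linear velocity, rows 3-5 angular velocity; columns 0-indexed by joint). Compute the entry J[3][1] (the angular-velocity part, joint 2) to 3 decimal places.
0.500

axis z_1 = (0.5000,-0.8660,0.0000); lever o_n−o_1 = (0.1716,1.1405,3.8792)
cross product → J_v[:, 1] = (-3.3595,-1.9396,0.7189)
J_ω[:, 1] = z_1
entry J[3][1] = 0.5000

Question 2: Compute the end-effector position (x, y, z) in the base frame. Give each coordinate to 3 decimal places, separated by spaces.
after link 1: o_1 = (-4.3301, -2.5000, 1.0000)
after link 2: o_2 = (-8.0801, -4.6651, -1.5000)
after link 3: o_3 = (-3.9240, -5.2655, -4.2141)
after link 4: o_4 = (-3.9910, -4.1495, -1.6160)
after link 5: o_5 = (-8.1728, -1.6564, -0.1005)
after link 6: o_6 = (-4.1585, -1.3595, 4.8792)

-4.158 -1.359 4.879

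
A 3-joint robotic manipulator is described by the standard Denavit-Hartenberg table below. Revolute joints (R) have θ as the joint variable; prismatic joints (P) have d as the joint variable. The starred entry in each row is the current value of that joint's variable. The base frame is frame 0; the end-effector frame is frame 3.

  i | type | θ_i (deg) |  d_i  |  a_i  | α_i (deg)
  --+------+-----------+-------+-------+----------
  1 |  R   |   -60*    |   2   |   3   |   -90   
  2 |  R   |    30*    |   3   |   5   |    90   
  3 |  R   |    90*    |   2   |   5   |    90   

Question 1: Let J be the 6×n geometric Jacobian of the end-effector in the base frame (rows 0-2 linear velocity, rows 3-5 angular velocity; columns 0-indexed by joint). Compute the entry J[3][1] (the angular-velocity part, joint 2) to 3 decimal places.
axis z_1 = (0.8660,0.5000,0.0000); lever o_n−o_1 = (9.5933,-0.6160,-0.7679)
cross product → J_v[:, 1] = (-0.3840,0.6651,-5.3301)
J_ω[:, 1] = z_1
entry J[3][1] = 0.8660

0.866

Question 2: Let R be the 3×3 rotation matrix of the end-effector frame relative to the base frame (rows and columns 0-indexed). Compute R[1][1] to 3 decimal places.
-0.433

End-effector y-axis (col 1 of R) = (0.2500,-0.4330,0.8660)
R[1][1] = -0.4330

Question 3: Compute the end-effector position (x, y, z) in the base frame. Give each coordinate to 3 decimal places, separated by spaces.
11.093 -3.214 1.232

after link 1: o_1 = (1.5000, -2.5981, 2.0000)
after link 2: o_2 = (6.2631, -4.8481, -0.5000)
after link 3: o_3 = (11.0933, -3.2141, 1.2321)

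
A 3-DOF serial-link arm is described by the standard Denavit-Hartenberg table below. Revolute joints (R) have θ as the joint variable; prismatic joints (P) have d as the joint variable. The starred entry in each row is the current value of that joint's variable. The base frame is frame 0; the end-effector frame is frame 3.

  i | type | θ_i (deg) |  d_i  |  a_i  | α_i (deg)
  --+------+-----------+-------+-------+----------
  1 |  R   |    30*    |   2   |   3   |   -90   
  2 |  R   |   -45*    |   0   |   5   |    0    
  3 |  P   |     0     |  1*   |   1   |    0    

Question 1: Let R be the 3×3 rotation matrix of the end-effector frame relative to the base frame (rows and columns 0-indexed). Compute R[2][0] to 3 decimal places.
End-effector x-axis (col 0 of R) = (0.6124,0.3536,0.7071)
R[2][0] = 0.7071

0.707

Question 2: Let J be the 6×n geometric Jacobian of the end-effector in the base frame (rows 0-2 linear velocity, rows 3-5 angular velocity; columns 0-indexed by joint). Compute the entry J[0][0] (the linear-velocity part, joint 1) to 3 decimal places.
-4.487

axis z_0 = ẑ; lever o_n−o_0 = (5.7723,4.4873,6.2426)
cross product → J_v[:, 0] = (-4.4873,5.7723,0.0000)
J_ω[:, 0] = z_0
entry J[0][0] = -4.4873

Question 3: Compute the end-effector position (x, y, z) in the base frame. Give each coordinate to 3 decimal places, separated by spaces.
after link 1: o_1 = (2.5981, 1.5000, 2.0000)
after link 2: o_2 = (5.6599, 3.2678, 5.5355)
after link 3: o_3 = (5.7723, 4.4873, 6.2426)

5.772 4.487 6.243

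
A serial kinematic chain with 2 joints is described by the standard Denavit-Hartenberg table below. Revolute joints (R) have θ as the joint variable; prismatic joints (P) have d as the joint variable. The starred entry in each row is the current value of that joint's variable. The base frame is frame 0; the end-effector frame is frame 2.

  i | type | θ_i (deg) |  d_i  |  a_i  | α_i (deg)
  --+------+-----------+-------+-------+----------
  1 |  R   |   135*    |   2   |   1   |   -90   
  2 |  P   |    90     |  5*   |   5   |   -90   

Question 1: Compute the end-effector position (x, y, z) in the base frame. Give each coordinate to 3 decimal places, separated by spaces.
after link 1: o_1 = (-0.7071, 0.7071, 2.0000)
after link 2: o_2 = (-4.2426, -2.8284, -3.0000)

-4.243 -2.828 -3.000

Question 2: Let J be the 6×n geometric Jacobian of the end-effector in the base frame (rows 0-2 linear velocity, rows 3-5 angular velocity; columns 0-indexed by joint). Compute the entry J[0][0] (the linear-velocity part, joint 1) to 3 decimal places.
2.828

axis z_0 = ẑ; lever o_n−o_0 = (-4.2426,-2.8284,-3.0000)
cross product → J_v[:, 0] = (2.8284,-4.2426,0.0000)
J_ω[:, 0] = z_0
entry J[0][0] = 2.8284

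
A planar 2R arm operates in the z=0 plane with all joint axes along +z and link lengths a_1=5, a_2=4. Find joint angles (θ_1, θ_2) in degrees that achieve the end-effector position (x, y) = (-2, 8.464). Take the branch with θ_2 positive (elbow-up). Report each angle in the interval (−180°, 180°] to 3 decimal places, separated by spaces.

89.998 30.005

cos θ_2 = (75.6393−5²−4²)/(2·5·4) = 0.8660; θ_2 = 30.0049° (elbow-up)
β = atan2(8.4640,-2.0000) = 103.2948°; ψ = atan2(2.0003,8.4639) = 13.2969°
θ_1 = β − ψ = 89.9980°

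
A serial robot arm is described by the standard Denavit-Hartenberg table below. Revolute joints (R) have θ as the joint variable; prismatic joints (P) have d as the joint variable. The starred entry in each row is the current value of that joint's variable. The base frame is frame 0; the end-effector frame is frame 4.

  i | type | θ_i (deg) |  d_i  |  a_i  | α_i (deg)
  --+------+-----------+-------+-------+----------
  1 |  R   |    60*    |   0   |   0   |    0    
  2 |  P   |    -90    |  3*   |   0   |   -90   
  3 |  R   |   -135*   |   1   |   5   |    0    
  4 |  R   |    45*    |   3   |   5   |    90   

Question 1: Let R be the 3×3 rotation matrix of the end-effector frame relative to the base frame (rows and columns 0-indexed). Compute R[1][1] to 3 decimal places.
0.866

End-effector y-axis (col 1 of R) = (0.5000,0.8660,0.0000)
R[1][1] = 0.8660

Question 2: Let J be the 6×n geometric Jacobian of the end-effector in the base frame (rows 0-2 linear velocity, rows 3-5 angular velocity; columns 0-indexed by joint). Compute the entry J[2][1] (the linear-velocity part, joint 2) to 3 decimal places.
1.000

prismatic axis z_1 = (0.0000,0.0000,1.0000)
J_v[:, 1] = z_1; J_ω[:, 1] = (0,0,0)
entry J[2][1] = 1.0000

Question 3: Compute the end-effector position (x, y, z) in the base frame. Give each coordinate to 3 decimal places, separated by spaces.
after link 1: o_1 = (0.0000, 0.0000, 0.0000)
after link 2: o_2 = (0.0000, 0.0000, 3.0000)
after link 3: o_3 = (-2.5619, 2.6338, 6.5355)
after link 4: o_4 = (-1.0619, 5.2319, 11.5355)

-1.062 5.232 11.536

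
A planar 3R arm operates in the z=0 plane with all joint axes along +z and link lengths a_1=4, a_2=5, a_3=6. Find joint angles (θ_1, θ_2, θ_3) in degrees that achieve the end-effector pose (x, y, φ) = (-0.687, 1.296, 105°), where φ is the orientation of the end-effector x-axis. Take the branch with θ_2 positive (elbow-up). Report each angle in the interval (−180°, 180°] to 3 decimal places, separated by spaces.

wrist centre = target − a_3·(cos φ, sin φ) = (0.8659, -4.4996)
cos θ_2 = (20.9958−4²−5²)/(2·4·5) = -0.5001; θ_2 = 120.0069° (elbow-up)
β = atan2(-4.4996,0.8659) = -79.1069°; ψ = atan2(4.3298,1.4995) = 70.8984°
θ_1 = β − ψ = -150.0053°
θ_3 = φ − θ_1 − θ_2 = 134.9983° (wrapped to (-180°,180°])

-150.005 120.007 134.998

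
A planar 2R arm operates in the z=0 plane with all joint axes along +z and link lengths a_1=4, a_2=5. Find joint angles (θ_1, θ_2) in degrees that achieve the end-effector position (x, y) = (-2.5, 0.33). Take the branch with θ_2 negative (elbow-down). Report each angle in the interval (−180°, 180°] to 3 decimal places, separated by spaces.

cos θ_2 = (6.3589−4²−5²)/(2·4·5) = -0.8660; θ_2 = -150.0002° (elbow-down)
β = atan2(0.3300,-2.5000) = 172.4804°; ψ = atan2(-2.5000,-0.3301) = -97.5227°
θ_1 = β − ψ = 270.0032°

-89.997 -150.000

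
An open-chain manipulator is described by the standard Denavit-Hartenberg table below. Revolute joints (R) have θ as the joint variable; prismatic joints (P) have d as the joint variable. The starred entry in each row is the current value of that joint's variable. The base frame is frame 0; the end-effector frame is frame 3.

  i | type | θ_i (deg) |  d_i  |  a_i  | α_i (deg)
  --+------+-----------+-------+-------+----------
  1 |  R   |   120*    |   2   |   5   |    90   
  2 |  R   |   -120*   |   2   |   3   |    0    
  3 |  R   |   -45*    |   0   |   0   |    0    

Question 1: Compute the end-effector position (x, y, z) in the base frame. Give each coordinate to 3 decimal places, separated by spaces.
after link 1: o_1 = (-2.5000, 4.3301, 2.0000)
after link 2: o_2 = (-0.0179, 4.0311, -0.5981)
after link 3: o_3 = (-0.0179, 4.0311, -0.5981)

-0.018 4.031 -0.598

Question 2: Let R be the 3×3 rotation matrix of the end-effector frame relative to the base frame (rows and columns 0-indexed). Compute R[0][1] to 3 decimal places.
-0.129

End-effector y-axis (col 1 of R) = (-0.1294,0.2241,-0.9659)
R[0][1] = -0.1294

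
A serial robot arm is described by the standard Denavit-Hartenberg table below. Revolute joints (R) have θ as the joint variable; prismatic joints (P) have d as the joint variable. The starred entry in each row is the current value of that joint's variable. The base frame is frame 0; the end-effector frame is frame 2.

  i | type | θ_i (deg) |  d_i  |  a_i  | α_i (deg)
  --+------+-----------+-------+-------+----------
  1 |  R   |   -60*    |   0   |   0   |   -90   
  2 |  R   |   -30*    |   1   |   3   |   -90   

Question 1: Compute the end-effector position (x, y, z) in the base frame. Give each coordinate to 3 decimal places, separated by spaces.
2.165 -1.750 1.500

after link 1: o_1 = (0.0000, 0.0000, 0.0000)
after link 2: o_2 = (2.1651, -1.7500, 1.5000)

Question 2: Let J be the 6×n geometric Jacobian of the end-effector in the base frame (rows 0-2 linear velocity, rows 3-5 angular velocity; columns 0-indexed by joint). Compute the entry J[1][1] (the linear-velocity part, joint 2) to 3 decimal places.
axis z_1 = (0.8660,0.5000,0.0000); lever o_n−o_1 = (2.1651,-1.7500,1.5000)
cross product → J_v[:, 1] = (0.7500,-1.2990,-2.5981)
J_ω[:, 1] = z_1
entry J[1][1] = -1.2990

-1.299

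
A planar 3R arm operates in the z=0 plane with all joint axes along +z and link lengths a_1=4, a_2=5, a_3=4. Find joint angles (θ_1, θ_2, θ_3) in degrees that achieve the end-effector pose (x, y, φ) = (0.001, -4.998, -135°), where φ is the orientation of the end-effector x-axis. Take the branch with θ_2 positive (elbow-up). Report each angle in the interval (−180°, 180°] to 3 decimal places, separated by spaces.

-120.002 135.006 -150.004

wrist centre = target − a_3·(cos φ, sin φ) = (2.8294, -2.1696)
cos θ_2 = (12.7127−4²−5²)/(2·4·5) = -0.7072; θ_2 = 135.0061° (elbow-up)
β = atan2(-2.1696,2.8294) = -37.4806°; ψ = atan2(3.5352,0.4641) = 82.5211°
θ_1 = β − ψ = -120.0017°
θ_3 = φ − θ_1 − θ_2 = -150.0044° (wrapped to (-180°,180°])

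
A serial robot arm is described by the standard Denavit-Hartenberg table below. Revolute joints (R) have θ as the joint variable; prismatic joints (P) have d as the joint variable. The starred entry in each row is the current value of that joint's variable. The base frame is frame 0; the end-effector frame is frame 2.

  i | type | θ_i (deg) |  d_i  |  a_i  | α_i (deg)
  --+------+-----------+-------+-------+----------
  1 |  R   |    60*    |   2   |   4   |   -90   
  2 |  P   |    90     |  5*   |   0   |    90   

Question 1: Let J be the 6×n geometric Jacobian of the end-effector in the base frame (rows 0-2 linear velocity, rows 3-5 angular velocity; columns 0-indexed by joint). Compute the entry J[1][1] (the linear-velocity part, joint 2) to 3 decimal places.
0.500

prismatic axis z_1 = (-0.8660,0.5000,0.0000)
J_v[:, 1] = z_1; J_ω[:, 1] = (0,0,0)
entry J[1][1] = 0.5000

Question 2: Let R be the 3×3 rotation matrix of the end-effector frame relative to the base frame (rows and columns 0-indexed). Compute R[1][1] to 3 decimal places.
End-effector y-axis (col 1 of R) = (-0.8660,0.5000,0.0000)
R[1][1] = 0.5000

0.500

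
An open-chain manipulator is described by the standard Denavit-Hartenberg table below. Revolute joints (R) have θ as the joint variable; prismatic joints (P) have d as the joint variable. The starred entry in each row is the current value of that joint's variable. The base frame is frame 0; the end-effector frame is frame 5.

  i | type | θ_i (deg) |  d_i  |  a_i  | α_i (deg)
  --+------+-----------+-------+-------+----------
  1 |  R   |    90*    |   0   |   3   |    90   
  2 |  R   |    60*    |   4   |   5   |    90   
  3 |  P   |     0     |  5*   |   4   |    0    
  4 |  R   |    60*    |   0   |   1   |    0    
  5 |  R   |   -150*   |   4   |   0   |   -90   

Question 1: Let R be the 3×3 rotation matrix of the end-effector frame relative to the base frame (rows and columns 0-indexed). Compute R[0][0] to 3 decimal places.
-1.000

End-effector x-axis (col 0 of R) = (-1.0000,0.0000,-0.0000)
R[0][0] = -1.0000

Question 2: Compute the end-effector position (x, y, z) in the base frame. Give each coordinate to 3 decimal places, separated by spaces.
4.866 15.544 3.727

after link 1: o_1 = (0.0000, 3.0000, 0.0000)
after link 2: o_2 = (4.0000, 5.5000, 4.3301)
after link 3: o_3 = (4.0000, 11.8301, 5.2942)
after link 4: o_4 = (4.8660, 12.0801, 5.7272)
after link 5: o_5 = (4.8660, 15.5442, 3.7272)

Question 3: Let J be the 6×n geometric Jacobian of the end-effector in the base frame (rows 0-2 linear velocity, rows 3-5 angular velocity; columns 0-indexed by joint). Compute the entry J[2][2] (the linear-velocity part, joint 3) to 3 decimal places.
prismatic axis z_2 = (0.0000,0.8660,-0.5000)
J_v[:, 2] = z_2; J_ω[:, 2] = (0,0,0)
entry J[2][2] = -0.5000

-0.500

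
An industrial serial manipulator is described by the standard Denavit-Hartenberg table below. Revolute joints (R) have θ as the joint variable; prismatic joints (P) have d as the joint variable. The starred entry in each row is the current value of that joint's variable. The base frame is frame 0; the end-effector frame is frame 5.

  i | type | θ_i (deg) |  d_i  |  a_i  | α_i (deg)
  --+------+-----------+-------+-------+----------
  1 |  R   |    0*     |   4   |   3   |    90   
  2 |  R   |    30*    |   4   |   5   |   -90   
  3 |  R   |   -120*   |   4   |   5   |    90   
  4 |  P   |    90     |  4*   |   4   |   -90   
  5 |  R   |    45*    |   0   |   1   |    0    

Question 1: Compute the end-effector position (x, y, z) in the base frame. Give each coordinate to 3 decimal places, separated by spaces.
after link 1: o_1 = (3.0000, 0.0000, 4.0000)
after link 2: o_2 = (7.3301, -4.0000, 6.5000)
after link 3: o_3 = (3.1651, -8.3301, 8.7141)
after link 4: o_4 = (-1.8349, -6.3301, 10.4462)
after link 5: o_5 = (-1.6582, -6.6837, 11.3647)

-1.658 -6.684 11.365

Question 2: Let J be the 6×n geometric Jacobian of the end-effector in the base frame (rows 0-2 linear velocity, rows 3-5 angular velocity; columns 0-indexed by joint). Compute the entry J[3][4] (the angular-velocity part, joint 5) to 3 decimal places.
0.433

axis z_4 = (0.4330,0.8660,0.2500); lever o_n−o_4 = (0.1768,-0.3536,0.9186)
cross product → J_v[:, 4] = (0.8839,-0.3536,-0.3062)
J_ω[:, 4] = z_4
entry J[3][4] = 0.4330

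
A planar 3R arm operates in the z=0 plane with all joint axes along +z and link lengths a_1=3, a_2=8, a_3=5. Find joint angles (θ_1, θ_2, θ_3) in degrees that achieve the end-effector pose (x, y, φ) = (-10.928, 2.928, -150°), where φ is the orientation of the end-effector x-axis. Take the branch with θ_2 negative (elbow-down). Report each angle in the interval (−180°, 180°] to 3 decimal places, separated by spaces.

wrist centre = target − a_3·(cos φ, sin φ) = (-6.5979, 5.4280)
cos θ_2 = (72.9951−3²−8²)/(2·3·8) = -0.0001; θ_2 = -90.0058° (elbow-down)
β = atan2(5.4280,-6.5979) = 140.5562°; ψ = atan2(-8.0000,2.9992) = -69.4491°
θ_1 = β − ψ = 210.0053°
θ_3 = φ − θ_1 − θ_2 = 90.0005° (wrapped to (-180°,180°])

-149.995 -90.006 90.001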